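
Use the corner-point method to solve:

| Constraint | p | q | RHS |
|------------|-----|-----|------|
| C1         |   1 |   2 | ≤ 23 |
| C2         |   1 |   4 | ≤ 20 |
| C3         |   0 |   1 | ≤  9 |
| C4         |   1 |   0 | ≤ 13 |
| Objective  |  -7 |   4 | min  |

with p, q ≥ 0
Each vertex is the intersection of two constraint boundaries that also satisfies all remaining constraints:
  p = 0 and q = 0 → (0, 0)
  p = 13 and q = 0 → (13, 0)
  p + 4q = 20 and p = 13 → (13, 1.75)
  p + 4q = 20 and p = 0 → (0, 5)

Evaluating z = -7p + 4q at each vertex:
  (0, 0): z = 0
  (13, 0): z = -91
  (13, 1.75): z = -84
  (0, 5): z = 20

The minimum is at (13, 0) with z = -91.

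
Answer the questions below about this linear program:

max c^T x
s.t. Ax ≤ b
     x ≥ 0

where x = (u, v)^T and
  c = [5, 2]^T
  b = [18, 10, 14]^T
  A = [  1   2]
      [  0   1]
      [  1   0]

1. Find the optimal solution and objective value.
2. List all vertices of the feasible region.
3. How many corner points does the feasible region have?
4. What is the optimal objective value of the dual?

1. u = 14, v = 2, z = 74
2. (0, 0), (14, 0), (14, 2), (0, 9)
3. 4
4. 74 (by strong duality, equal to the primal optimum)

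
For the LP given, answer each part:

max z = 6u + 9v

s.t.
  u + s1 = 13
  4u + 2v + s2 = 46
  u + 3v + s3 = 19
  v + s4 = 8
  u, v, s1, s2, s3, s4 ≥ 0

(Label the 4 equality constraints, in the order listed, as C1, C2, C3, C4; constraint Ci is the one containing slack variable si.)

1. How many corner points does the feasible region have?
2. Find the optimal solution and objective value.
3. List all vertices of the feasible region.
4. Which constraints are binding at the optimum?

1. 4
2. u = 10, v = 3, z = 87
3. (0, 0), (11.5, 0), (10, 3), (0, 6.333)
4. C2, C3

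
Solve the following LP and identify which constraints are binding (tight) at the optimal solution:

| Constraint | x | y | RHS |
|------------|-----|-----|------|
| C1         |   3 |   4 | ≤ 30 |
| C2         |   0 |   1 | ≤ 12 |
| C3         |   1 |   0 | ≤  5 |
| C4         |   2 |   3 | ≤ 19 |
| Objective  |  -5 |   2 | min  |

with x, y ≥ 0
Optimal: x = 5, y = 0
Slack at optimum:
  C1: slack = 15
  C2: slack = 12
  C3: slack = 0 (binding)
  C4: slack = 9
  x ≥ 0: x = 5
  y ≥ 0: y = 0 (binding)
Binding constraints: C3, y ≥ 0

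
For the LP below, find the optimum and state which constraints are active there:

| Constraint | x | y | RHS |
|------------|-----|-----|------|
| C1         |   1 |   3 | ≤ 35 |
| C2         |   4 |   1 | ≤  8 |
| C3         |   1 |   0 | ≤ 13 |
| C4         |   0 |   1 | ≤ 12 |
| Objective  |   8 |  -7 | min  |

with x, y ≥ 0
Optimal: x = 0, y = 8
Binding: C2, x ≥ 0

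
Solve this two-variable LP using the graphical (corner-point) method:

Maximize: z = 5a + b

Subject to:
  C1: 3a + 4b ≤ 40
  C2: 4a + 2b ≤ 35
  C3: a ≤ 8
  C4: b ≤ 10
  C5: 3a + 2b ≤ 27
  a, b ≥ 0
a = 8, b = 1.5, z = 41.5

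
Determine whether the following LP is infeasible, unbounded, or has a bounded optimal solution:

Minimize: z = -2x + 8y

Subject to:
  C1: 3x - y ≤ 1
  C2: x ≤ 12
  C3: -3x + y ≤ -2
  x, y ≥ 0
C1 requires 3x - y ≤ 1, while C3 (-3x + y ≤ -2) is equivalent to 3x - y ≥ 2. Together they would need 2 ≤ 3x - y ≤ 1, which is impossible since 2 > 1. No point satisfies all constraints.

Infeasible — the constraint set is empty.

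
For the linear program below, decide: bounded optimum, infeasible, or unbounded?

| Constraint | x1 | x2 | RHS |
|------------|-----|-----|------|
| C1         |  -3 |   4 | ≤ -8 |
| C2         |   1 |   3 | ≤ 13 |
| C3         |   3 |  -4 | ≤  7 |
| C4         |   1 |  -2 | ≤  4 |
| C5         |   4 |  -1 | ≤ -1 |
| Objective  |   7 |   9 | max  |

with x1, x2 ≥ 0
C3 requires 3x1 - 4x2 ≤ 7, while C1 (-3x1 + 4x2 ≤ -8) is equivalent to 3x1 - 4x2 ≥ 8. Together they would need 8 ≤ 3x1 - 4x2 ≤ 7, which is impossible since 8 > 7. No point satisfies all constraints.

Infeasible — the constraint set is empty.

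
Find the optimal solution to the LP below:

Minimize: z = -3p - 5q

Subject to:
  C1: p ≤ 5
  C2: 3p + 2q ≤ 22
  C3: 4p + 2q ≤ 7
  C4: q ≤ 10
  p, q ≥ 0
Each vertex is the intersection of two constraint boundaries that also satisfies all remaining constraints:
  p = 0 and q = 0 → (0, 0)
  4p + 2q = 7 and q = 0 → (1.75, 0)
  4p + 2q = 7 and p = 0 → (0, 3.5)

Evaluating z = -3p - 5q at each vertex:
  (0, 0): z = 0
  (1.75, 0): z = -5.25
  (0, 3.5): z = -17.5

The minimum is at (0, 3.5) with z = -17.5.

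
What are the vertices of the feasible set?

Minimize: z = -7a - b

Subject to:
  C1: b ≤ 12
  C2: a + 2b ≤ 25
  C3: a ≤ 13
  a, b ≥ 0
Each vertex is the intersection of two constraint boundaries that also satisfies all remaining constraints:
  a = 0 and b = 0 → (0, 0)
  a = 13 and b = 0 → (13, 0)
  a + 2b = 25 and a = 13 → (13, 6)
  b = 12 and a + 2b = 25 → (1, 12)
  b = 12 and a = 0 → (0, 12)

Vertices: (0, 0), (13, 0), (13, 6), (1, 12), (0, 12)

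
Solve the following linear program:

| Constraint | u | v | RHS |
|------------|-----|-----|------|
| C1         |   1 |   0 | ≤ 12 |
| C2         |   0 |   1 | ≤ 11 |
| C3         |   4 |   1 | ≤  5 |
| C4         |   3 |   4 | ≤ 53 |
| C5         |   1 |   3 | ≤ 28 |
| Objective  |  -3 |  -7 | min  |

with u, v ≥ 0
Each vertex is the intersection of two constraint boundaries that also satisfies all remaining constraints:
  u = 0 and v = 0 → (0, 0)
  4u + v = 5 and v = 0 → (1.25, 0)
  4u + v = 5 and u = 0 → (0, 5)

Evaluating z = -3u - 7v at each vertex:
  (0, 0): z = 0
  (1.25, 0): z = -3.75
  (0, 5): z = -35

The minimum is at (0, 5) with z = -35.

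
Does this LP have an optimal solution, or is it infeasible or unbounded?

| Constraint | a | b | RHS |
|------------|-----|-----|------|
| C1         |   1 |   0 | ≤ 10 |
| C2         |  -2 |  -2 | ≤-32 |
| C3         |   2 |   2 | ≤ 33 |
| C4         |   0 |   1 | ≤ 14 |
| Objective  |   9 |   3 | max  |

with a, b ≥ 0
The point (10, 6.5) satisfies every constraint, so the LP is feasible; the constraints give a ≤ 10 and b ≤ 14, which with a, b ≥ 0 keep the feasible region inside a bounded box. A feasible, bounded LP attains a finite optimum at a vertex.

Evaluating z = 9a + 3b at each vertex:
  (10, 6): z = 108
  (10, 6.5): z = 109.5
  (2.5, 14): z = 64.5
  (2, 14): z = 60

Feasible with finite optimum z* = 109.5 at (10, 6.5).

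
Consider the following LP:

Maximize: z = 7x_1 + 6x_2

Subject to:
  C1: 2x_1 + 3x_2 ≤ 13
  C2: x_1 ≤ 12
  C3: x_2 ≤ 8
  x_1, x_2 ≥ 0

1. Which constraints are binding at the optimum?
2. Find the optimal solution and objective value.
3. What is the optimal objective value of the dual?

1. C1, x_2 ≥ 0
2. x_1 = 6.5, x_2 = 0, z = 45.5
3. 45.5 (by strong duality, equal to the primal optimum)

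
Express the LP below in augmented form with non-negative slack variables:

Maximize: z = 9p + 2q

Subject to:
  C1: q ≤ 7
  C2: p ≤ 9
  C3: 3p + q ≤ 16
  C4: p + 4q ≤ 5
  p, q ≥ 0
max z = 9p + 2q

s.t.
  q + s1 = 7
  p + s2 = 9
  3p + q + s3 = 16
  p + 4q + s4 = 5
  p, q, s1, s2, s3, s4 ≥ 0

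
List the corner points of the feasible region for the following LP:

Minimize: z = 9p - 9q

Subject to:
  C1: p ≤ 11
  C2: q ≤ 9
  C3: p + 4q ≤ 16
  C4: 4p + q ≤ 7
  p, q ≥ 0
Each vertex is the intersection of two constraint boundaries that also satisfies all remaining constraints:
  p = 0 and q = 0 → (0, 0)
  4p + q = 7 and q = 0 → (1.75, 0)
  p + 4q = 16 and 4p + q = 7 → (0.8, 3.8)
  p + 4q = 16 and p = 0 → (0, 4)

Vertices: (0, 0), (1.75, 0), (0.8, 3.8), (0, 4)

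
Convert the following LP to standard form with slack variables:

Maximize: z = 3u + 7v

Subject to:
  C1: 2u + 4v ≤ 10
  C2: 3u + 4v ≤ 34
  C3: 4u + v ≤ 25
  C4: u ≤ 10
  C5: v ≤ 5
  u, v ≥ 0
max z = 3u + 7v

s.t.
  2u + 4v + s1 = 10
  3u + 4v + s2 = 34
  4u + v + s3 = 25
  u + s4 = 10
  v + s5 = 5
  u, v, s1, s2, s3, s4, s5 ≥ 0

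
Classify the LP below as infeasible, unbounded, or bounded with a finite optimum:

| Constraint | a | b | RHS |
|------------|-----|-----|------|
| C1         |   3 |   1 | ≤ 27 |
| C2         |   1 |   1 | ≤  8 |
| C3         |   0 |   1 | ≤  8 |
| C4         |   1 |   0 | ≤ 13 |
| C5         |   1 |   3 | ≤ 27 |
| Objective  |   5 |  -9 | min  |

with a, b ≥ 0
The point (0, 8) satisfies every constraint, so the LP is feasible; the constraints give a ≤ 13 and b ≤ 8, which with a, b ≥ 0 keep the feasible region inside a bounded box. A feasible, bounded LP attains a finite optimum at a vertex.

Feasible with finite optimum z* = -72 at (0, 8).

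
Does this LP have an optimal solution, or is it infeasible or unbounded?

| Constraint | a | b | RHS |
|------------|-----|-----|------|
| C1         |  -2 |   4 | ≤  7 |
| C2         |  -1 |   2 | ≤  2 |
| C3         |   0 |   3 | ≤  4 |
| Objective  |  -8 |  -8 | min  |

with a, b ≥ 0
Feasible point: (0, 0) satisfies every constraint, so the LP is feasible.
Direction d = (1, 0): for each constraint row a, a·d ≤ 0 —
  (-2)(1) + (4)(0) = -2 ≤ 0
  (-1)(1) + (2)(0) = -1 ≤ 0
  (0)(1) + (3)(0) = 0 ≤ 0
and d ≥ 0, so (0, 0) + t·d stays feasible for every t ≥ 0. Along this ray z = -8a - 8b changes by -8 per unit t, so z → −∞.

Unbounded: there is a feasible ray along which z → −∞.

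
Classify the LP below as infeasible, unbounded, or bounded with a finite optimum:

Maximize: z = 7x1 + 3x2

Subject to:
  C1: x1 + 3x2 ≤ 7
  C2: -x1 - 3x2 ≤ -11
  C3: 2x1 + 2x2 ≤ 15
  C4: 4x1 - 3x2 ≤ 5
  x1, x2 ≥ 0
C1 requires x1 + 3x2 ≤ 7, while C2 (-x1 - 3x2 ≤ -11) is equivalent to x1 + 3x2 ≥ 11. Together they would need 11 ≤ x1 + 3x2 ≤ 7, which is impossible since 11 > 7. No point satisfies all constraints.

Infeasible: no point satisfies all constraints simultaneously.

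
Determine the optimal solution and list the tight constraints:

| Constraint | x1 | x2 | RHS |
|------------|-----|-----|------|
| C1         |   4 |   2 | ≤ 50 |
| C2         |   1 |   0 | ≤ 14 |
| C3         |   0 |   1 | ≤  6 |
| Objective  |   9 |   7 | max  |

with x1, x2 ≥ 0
Optimal: x1 = 9.5, x2 = 6
Slack at optimum:
  C1: slack = 0 (binding)
  C2: slack = 4.5
  C3: slack = 0 (binding)
  x1 ≥ 0: x1 = 9.5
  x2 ≥ 0: x2 = 6
Binding constraints: C1, C3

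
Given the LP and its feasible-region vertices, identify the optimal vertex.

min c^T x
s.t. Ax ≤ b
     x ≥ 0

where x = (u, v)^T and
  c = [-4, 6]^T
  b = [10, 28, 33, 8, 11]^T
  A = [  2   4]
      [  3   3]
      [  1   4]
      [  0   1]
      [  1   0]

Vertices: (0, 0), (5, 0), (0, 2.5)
Evaluating z = -4u + 6v at each vertex:
  (0, 0): z = 0
  (5, 0): z = -20
  (0, 2.5): z = 15

The smallest value is z = -20, attained at (5, 0).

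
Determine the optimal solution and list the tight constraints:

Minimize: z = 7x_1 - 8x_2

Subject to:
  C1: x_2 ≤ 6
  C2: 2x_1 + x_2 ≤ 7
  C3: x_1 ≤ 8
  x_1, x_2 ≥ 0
Optimal: x_1 = 0, x_2 = 6
Slack at optimum:
  C1: slack = 0 (binding)
  C2: slack = 1
  C3: slack = 8
  x_1 ≥ 0: x_1 = 0 (binding)
  x_2 ≥ 0: x_2 = 6
Binding constraints: C1, x_1 ≥ 0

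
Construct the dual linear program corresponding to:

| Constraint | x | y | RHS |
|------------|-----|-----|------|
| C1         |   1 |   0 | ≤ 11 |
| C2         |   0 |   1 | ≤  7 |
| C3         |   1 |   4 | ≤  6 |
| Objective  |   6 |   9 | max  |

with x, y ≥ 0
Minimize: z = 11y1 + 7y2 + 6y3

Subject to:
  C1: -y1 - y3 ≤ -6
  C2: -y2 - 4y3 ≤ -9
  y1, y2, y3 ≥ 0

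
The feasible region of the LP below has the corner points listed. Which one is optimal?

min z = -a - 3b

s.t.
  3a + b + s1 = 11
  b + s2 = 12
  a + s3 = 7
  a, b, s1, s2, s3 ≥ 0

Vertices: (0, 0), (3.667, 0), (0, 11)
Evaluating z = -a - 3b at each vertex:
  (0, 0): z = 0
  (3.667, 0): z = -3.667
  (0, 11): z = -33

The smallest value is z = -33, attained at (0, 11).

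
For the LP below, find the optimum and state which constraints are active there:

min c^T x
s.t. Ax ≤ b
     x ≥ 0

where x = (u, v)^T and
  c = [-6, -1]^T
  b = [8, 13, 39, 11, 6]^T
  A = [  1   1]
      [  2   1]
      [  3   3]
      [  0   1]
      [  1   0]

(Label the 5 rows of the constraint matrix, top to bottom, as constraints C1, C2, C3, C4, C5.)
Optimal: u = 6, v = 1
Binding: C2, C5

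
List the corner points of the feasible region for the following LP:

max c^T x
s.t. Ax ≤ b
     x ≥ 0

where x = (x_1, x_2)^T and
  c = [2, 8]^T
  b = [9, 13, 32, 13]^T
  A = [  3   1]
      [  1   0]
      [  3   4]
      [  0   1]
Each vertex is the intersection of two constraint boundaries that also satisfies all remaining constraints:
  x_1 = 0 and x_2 = 0 → (0, 0)
  3x_1 + x_2 = 9 and x_2 = 0 → (3, 0)
  3x_1 + x_2 = 9 and 3x_1 + 4x_2 = 32 → (0.4444, 7.667)
  3x_1 + 4x_2 = 32 and x_1 = 0 → (0, 8)

Vertices: (0, 0), (3, 0), (0.4444, 7.667), (0, 8)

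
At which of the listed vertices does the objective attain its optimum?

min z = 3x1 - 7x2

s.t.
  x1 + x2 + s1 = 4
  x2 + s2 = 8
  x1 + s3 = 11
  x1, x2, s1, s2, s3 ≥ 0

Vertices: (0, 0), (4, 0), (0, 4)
(0, 4) with z = -28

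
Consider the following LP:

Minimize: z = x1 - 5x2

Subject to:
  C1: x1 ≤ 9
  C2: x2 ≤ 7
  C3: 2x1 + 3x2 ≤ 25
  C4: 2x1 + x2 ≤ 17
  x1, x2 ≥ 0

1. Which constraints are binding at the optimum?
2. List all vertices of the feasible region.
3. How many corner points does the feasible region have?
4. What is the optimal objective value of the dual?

1. C2, x1 ≥ 0
2. (0, 0), (8.5, 0), (6.5, 4), (2, 7), (0, 7)
3. 5
4. -35 (by strong duality, equal to the primal optimum)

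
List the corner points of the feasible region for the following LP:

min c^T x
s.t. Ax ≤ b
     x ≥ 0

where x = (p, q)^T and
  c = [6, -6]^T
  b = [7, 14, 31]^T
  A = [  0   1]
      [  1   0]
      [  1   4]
Each vertex is the intersection of two constraint boundaries that also satisfies all remaining constraints:
  p = 0 and q = 0 → (0, 0)
  p = 14 and q = 0 → (14, 0)
  p = 14 and p + 4q = 31 → (14, 4.25)
  q = 7 and p + 4q = 31 → (3, 7)
  q = 7 and p = 0 → (0, 7)

Vertices: (0, 0), (14, 0), (14, 4.25), (3, 7), (0, 7)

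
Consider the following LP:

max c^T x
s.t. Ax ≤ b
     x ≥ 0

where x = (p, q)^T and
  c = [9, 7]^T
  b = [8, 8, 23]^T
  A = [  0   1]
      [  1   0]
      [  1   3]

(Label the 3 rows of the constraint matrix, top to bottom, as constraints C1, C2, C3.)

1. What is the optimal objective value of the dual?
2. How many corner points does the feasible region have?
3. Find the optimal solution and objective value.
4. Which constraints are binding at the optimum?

1. 107 (by strong duality, equal to the primal optimum)
2. 4
3. p = 8, q = 5, z = 107
4. C2, C3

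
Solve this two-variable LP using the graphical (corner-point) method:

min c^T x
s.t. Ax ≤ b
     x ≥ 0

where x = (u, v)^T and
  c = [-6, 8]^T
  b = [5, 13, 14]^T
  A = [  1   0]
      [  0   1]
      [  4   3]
Each vertex is the intersection of two constraint boundaries that also satisfies all remaining constraints:
  u = 0 and v = 0 → (0, 0)
  4u + 3v = 14 and v = 0 → (3.5, 0)
  4u + 3v = 14 and u = 0 → (0, 4.667)

Evaluating z = -6u + 8v at each vertex:
  (0, 0): z = 0
  (3.5, 0): z = -21
  (0, 4.667): z = 37.33

The minimum is at (3.5, 0) with z = -21.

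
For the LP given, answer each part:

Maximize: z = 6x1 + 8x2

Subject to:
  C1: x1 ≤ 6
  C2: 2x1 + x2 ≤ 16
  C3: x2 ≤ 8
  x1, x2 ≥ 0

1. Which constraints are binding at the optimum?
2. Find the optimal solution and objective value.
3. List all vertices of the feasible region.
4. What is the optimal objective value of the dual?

1. C2, C3
2. x1 = 4, x2 = 8, z = 88
3. (0, 0), (6, 0), (6, 4), (4, 8), (0, 8)
4. 88 (by strong duality, equal to the primal optimum)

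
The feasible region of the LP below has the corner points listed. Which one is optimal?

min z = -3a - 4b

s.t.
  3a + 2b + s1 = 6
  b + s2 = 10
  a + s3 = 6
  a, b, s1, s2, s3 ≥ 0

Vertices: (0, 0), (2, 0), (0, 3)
(0, 3) with z = -12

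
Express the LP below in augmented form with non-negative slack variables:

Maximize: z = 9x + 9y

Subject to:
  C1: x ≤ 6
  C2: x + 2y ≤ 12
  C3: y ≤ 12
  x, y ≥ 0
max z = 9x + 9y

s.t.
  x + s1 = 6
  x + 2y + s2 = 12
  y + s3 = 12
  x, y, s1, s2, s3 ≥ 0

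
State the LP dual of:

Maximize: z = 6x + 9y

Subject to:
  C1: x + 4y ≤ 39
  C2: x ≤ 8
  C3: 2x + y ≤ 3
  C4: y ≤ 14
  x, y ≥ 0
Minimize: z = 39y1 + 8y2 + 3y3 + 14y4

Subject to:
  C1: -y1 - y2 - 2y3 ≤ -6
  C2: -4y1 - y3 - y4 ≤ -9
  y1, y2, y3, y4 ≥ 0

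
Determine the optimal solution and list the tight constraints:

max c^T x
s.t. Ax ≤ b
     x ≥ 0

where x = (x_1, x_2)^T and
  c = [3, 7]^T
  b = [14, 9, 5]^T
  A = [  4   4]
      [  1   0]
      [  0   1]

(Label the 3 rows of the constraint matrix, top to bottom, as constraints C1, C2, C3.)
Optimal: x_1 = 0, x_2 = 3.5
Binding: C1, x_1 ≥ 0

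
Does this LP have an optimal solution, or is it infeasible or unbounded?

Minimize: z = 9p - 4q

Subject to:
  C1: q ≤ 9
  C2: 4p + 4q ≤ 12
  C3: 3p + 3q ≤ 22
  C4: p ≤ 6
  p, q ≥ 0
The point (0, 3) satisfies every constraint, so the LP is feasible; the constraints give p ≤ 6 and q ≤ 9, which with p, q ≥ 0 keep the feasible region inside a bounded box. A feasible, bounded LP attains a finite optimum at a vertex.

Evaluating z = 9p - 4q at each vertex:
  (0, 0): z = 0
  (3, 0): z = 27
  (0, 3): z = -12

The LP has an optimal solution: (0, 3) with z = -12.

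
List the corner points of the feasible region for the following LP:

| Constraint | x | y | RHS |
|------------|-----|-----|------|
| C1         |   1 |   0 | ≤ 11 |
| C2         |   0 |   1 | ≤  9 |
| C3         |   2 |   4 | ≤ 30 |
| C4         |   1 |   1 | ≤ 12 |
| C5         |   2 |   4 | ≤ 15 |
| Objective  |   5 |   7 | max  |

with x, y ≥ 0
Each vertex is the intersection of two constraint boundaries that also satisfies all remaining constraints:
  x = 0 and y = 0 → (0, 0)
  2x + 4y = 15 and y = 0 → (7.5, 0)
  2x + 4y = 15 and x = 0 → (0, 3.75)

Vertices: (0, 0), (7.5, 0), (0, 3.75)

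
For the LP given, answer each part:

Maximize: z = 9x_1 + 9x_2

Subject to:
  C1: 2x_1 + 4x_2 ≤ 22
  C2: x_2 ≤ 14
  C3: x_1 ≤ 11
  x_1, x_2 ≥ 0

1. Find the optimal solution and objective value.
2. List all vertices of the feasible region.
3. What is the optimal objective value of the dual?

1. x_1 = 11, x_2 = 0, z = 99
2. (0, 0), (11, 0), (0, 5.5)
3. 99 (by strong duality, equal to the primal optimum)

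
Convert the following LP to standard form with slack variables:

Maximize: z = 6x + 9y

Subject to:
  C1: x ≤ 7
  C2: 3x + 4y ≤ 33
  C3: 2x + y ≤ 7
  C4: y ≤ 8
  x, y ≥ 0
max z = 6x + 9y

s.t.
  x + s1 = 7
  3x + 4y + s2 = 33
  2x + y + s3 = 7
  y + s4 = 8
  x, y, s1, s2, s3, s4 ≥ 0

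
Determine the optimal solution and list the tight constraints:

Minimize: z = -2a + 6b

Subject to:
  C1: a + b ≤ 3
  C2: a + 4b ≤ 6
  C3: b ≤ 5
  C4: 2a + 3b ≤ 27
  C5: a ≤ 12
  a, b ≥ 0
Optimal: a = 3, b = 0
Binding: C1, b ≥ 0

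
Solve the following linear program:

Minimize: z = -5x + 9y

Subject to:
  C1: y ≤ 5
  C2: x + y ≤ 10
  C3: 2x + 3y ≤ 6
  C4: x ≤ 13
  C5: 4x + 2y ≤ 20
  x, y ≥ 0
Each vertex is the intersection of two constraint boundaries that also satisfies all remaining constraints:
  x = 0 and y = 0 → (0, 0)
  2x + 3y = 6 and y = 0 → (3, 0)
  2x + 3y = 6 and x = 0 → (0, 2)

Evaluating z = -5x + 9y at each vertex:
  (0, 0): z = 0
  (3, 0): z = -15
  (0, 2): z = 18

The minimum is at (3, 0) with z = -15.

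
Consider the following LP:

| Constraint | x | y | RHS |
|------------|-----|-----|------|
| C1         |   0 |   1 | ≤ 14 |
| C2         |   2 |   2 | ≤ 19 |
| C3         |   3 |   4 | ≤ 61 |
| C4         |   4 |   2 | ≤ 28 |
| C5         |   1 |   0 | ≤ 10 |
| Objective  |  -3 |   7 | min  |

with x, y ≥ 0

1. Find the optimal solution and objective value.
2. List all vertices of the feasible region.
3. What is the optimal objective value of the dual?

1. x = 7, y = 0, z = -21
2. (0, 0), (7, 0), (4.5, 5), (0, 9.5)
3. -21 (by strong duality, equal to the primal optimum)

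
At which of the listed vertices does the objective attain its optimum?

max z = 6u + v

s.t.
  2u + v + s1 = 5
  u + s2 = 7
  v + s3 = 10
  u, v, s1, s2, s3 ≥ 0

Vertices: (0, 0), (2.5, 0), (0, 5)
Evaluating z = 6u + v at each vertex:
  (0, 0): z = 0
  (2.5, 0): z = 15
  (0, 5): z = 5

The largest value is z = 15, attained at (2.5, 0).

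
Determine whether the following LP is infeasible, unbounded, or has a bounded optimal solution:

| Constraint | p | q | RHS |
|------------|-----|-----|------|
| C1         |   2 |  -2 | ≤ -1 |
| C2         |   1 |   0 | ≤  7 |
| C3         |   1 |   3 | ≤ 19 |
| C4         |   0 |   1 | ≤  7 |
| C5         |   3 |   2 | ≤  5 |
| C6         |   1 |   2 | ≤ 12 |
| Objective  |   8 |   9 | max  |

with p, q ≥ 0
The point (0, 2.5) satisfies every constraint, so the LP is feasible; the constraints give p ≤ 7 and q ≤ 7, which with p, q ≥ 0 keep the feasible region inside a bounded box. A feasible, bounded LP attains a finite optimum at a vertex.

Evaluating z = 8p + 9q at each vertex:
  (0, 0.5): z = 4.5
  (0.8, 1.3): z = 18.1
  (0, 2.5): z = 22.5

The LP has an optimal solution: (0, 2.5) with z = 22.5.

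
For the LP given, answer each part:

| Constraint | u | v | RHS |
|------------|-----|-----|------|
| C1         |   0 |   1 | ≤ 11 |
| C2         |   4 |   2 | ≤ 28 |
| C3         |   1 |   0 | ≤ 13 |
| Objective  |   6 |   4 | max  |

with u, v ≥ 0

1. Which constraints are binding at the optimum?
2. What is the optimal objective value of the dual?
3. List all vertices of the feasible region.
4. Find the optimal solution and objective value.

1. C1, C2
2. 53 (by strong duality, equal to the primal optimum)
3. (0, 0), (7, 0), (1.5, 11), (0, 11)
4. u = 1.5, v = 11, z = 53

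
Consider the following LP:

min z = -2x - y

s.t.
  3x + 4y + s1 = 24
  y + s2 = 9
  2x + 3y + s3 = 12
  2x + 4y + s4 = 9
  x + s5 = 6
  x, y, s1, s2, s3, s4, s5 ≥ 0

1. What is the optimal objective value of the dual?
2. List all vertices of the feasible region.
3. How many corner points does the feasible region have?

1. -9 (by strong duality, equal to the primal optimum)
2. (0, 0), (4.5, 0), (0, 2.25)
3. 3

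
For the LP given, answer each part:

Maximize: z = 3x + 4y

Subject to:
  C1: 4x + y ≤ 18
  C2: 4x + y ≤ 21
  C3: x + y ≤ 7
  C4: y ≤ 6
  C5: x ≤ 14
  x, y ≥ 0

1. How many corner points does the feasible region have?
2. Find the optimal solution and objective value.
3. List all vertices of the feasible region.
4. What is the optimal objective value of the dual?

1. 5
2. x = 1, y = 6, z = 27
3. (0, 0), (4.5, 0), (3.667, 3.333), (1, 6), (0, 6)
4. 27 (by strong duality, equal to the primal optimum)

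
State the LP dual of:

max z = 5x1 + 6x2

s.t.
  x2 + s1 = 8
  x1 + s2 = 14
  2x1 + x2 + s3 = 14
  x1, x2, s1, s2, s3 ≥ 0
Minimize: z = 8y1 + 14y2 + 14y3

Subject to:
  C1: -y2 - 2y3 ≤ -5
  C2: -y1 - y3 ≤ -6
  y1, y2, y3 ≥ 0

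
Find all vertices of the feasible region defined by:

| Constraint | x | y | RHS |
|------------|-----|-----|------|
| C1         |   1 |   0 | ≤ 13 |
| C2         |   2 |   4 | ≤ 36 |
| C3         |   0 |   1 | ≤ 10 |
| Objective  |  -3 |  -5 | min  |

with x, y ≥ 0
Each vertex is the intersection of two constraint boundaries that also satisfies all remaining constraints:
  x = 0 and y = 0 → (0, 0)
  x = 13 and y = 0 → (13, 0)
  x = 13 and 2x + 4y = 36 → (13, 2.5)
  2x + 4y = 36 and x = 0 → (0, 9)

Vertices: (0, 0), (13, 0), (13, 2.5), (0, 9)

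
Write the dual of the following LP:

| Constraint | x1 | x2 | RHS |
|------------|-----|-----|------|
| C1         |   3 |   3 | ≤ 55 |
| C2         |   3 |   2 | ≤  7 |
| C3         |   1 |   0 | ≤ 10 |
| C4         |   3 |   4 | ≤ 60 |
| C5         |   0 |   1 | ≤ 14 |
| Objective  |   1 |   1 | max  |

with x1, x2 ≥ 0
Minimize: z = 55y1 + 7y2 + 10y3 + 60y4 + 14y5

Subject to:
  C1: -3y1 - 3y2 - y3 - 3y4 ≤ -1
  C2: -3y1 - 2y2 - 4y4 - y5 ≤ -1
  y1, y2, y3, y4, y5 ≥ 0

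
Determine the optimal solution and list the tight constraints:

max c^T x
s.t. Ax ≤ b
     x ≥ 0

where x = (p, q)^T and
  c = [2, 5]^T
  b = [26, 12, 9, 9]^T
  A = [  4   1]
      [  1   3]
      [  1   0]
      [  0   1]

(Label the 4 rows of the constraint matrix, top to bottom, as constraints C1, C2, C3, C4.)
Optimal: p = 6, q = 2
Slack at optimum:
  C1: slack = 0 (binding)
  C2: slack = 0 (binding)
  C3: slack = 3
  C4: slack = 7
  p ≥ 0: p = 6
  q ≥ 0: q = 2
Binding constraints: C1, C2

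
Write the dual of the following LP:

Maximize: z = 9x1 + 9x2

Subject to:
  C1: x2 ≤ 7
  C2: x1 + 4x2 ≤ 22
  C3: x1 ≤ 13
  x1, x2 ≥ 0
Minimize: z = 7y1 + 22y2 + 13y3

Subject to:
  C1: -y2 - y3 ≤ -9
  C2: -y1 - 4y2 ≤ -9
  y1, y2, y3 ≥ 0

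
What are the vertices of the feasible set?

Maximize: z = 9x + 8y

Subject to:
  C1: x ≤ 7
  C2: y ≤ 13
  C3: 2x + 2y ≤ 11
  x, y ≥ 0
Each vertex is the intersection of two constraint boundaries that also satisfies all remaining constraints:
  x = 0 and y = 0 → (0, 0)
  2x + 2y = 11 and y = 0 → (5.5, 0)
  2x + 2y = 11 and x = 0 → (0, 5.5)

Vertices: (0, 0), (5.5, 0), (0, 5.5)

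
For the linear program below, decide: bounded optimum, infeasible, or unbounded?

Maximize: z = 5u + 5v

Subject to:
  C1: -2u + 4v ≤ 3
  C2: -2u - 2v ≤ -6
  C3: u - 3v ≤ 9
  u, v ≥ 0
Feasible point: (2, 1) satisfies every constraint, so the LP is feasible.
Direction d = (2, 1): for each constraint row a, a·d ≤ 0 —
  (-2)(2) + (4)(1) = 0 ≤ 0
  (-2)(2) + (-2)(1) = -6 ≤ 0
  (1)(2) + (-3)(1) = -1 ≤ 0
and d ≥ 0, so (2, 1) + t·d stays feasible for every t ≥ 0. Along this ray z = 5u + 5v changes by 15 per unit t, so z → +∞.

Unbounded: there is a feasible ray along which z → +∞.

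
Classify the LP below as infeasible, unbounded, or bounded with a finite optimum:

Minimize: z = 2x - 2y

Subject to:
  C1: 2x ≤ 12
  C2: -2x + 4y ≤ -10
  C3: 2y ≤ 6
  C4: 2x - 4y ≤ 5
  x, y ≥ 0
C4 requires 2x - 4y ≤ 5, while C2 (-2x + 4y ≤ -10) is equivalent to 2x - 4y ≥ 10. Together they would need 10 ≤ 2x - 4y ≤ 5, which is impossible since 10 > 5. No point satisfies all constraints.

Infeasible — the constraint set is empty.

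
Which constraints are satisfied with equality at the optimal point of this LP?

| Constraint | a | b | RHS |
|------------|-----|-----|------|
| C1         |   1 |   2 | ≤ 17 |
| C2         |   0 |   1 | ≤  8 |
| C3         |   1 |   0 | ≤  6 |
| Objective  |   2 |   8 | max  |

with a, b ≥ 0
Optimal: a = 1, b = 8
Slack at optimum:
  C1: slack = 0 (binding)
  C2: slack = 0 (binding)
  C3: slack = 5
  a ≥ 0: a = 1
  b ≥ 0: b = 8
Binding constraints: C1, C2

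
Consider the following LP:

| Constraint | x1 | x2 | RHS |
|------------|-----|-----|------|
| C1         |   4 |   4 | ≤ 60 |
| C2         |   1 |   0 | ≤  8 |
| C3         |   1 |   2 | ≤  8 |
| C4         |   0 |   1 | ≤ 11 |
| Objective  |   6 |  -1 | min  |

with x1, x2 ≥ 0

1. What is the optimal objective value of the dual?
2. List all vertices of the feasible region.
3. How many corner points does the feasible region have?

1. -4 (by strong duality, equal to the primal optimum)
2. (0, 0), (8, 0), (0, 4)
3. 3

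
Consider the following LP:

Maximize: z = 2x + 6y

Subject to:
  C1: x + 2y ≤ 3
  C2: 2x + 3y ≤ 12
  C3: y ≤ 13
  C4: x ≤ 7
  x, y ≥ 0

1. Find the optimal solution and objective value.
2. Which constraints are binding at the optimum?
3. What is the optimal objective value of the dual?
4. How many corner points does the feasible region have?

1. x = 0, y = 1.5, z = 9
2. C1, x ≥ 0
3. 9 (by strong duality, equal to the primal optimum)
4. 3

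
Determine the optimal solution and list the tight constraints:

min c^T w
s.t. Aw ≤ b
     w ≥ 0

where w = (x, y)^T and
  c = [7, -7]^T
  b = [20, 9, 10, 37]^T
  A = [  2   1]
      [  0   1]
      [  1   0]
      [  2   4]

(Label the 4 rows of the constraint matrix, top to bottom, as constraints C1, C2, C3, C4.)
Optimal: x = 0, y = 9
Slack at optimum:
  C1: slack = 11
  C2: slack = 0 (binding)
  C3: slack = 10
  C4: slack = 1
  x ≥ 0: x = 0 (binding)
  y ≥ 0: y = 9
Binding constraints: C2, x ≥ 0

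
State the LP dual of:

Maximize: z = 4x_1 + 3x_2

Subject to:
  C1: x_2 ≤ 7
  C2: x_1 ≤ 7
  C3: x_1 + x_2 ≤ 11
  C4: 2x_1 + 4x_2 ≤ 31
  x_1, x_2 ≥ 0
Minimize: z = 7y1 + 7y2 + 11y3 + 31y4

Subject to:
  C1: -y2 - y3 - 2y4 ≤ -4
  C2: -y1 - y3 - 4y4 ≤ -3
  y1, y2, y3, y4 ≥ 0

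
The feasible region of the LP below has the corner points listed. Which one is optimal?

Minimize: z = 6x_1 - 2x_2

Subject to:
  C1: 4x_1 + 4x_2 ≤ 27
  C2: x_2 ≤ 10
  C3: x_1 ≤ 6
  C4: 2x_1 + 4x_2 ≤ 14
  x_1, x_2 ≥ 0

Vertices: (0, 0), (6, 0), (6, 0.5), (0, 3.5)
Evaluating z = 6x_1 - 2x_2 at each vertex:
  (0, 0): z = 0
  (6, 0): z = 36
  (6, 0.5): z = 35
  (0, 3.5): z = -7

The smallest value is z = -7, attained at (0, 3.5).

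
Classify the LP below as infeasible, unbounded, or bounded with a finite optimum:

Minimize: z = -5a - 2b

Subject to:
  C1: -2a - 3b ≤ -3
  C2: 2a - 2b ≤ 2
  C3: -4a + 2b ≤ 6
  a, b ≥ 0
Feasible point: (0, 1) satisfies every constraint, so the LP is feasible.
Direction d = (1, 1): for each constraint row a, a·d ≤ 0 —
  (-2)(1) + (-3)(1) = -5 ≤ 0
  (2)(1) + (-2)(1) = 0 ≤ 0
  (-4)(1) + (2)(1) = -2 ≤ 0
and d ≥ 0, so (0, 1) + t·d stays feasible for every t ≥ 0. Along this ray z = -5a - 2b changes by -7 per unit t, so z → −∞.

Unbounded — the objective can decrease without bound over the feasible region.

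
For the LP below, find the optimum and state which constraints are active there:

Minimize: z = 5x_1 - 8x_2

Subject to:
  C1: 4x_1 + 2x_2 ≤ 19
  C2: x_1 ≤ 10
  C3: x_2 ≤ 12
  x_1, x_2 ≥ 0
Optimal: x_1 = 0, x_2 = 9.5
Slack at optimum:
  C1: slack = 0 (binding)
  C2: slack = 10
  C3: slack = 2.5
  x_1 ≥ 0: x_1 = 0 (binding)
  x_2 ≥ 0: x_2 = 9.5
Binding constraints: C1, x_1 ≥ 0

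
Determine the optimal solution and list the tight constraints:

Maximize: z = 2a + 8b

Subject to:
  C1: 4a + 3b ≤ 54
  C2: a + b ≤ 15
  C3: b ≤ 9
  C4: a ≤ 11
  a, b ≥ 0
Optimal: a = 6, b = 9
Slack at optimum:
  C1: slack = 3
  C2: slack = 0 (binding)
  C3: slack = 0 (binding)
  C4: slack = 5
  a ≥ 0: a = 6
  b ≥ 0: b = 9
Binding constraints: C2, C3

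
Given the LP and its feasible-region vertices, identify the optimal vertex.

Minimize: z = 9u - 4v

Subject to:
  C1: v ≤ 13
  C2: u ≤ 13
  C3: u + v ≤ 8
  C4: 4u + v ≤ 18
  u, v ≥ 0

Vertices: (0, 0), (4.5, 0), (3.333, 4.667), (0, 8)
(0, 8) with z = -32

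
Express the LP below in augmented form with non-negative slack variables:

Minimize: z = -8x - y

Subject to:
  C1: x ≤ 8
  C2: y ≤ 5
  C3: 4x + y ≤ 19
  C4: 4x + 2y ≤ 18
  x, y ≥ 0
min z = -8x - y

s.t.
  x + s1 = 8
  y + s2 = 5
  4x + y + s3 = 19
  4x + 2y + s4 = 18
  x, y, s1, s2, s3, s4 ≥ 0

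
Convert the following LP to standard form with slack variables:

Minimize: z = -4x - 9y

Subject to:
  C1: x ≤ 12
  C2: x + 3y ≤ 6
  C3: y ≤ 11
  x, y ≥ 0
min z = -4x - 9y

s.t.
  x + s1 = 12
  x + 3y + s2 = 6
  y + s3 = 11
  x, y, s1, s2, s3 ≥ 0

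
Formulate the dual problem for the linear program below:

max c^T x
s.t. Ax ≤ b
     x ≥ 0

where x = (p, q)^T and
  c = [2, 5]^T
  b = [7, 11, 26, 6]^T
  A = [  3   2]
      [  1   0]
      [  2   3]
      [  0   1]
Minimize: z = 7y1 + 11y2 + 26y3 + 6y4

Subject to:
  C1: -3y1 - y2 - 2y3 ≤ -2
  C2: -2y1 - 3y3 - y4 ≤ -5
  y1, y2, y3, y4 ≥ 0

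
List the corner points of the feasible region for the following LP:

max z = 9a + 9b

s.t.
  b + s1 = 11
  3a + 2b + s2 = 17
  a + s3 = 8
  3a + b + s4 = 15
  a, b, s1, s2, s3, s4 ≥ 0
Each vertex is the intersection of two constraint boundaries that also satisfies all remaining constraints:
  a = 0 and b = 0 → (0, 0)
  3a + b = 15 and b = 0 → (5, 0)
  3a + 2b = 17 and 3a + b = 15 → (4.333, 2)
  3a + 2b = 17 and a = 0 → (0, 8.5)

Vertices: (0, 0), (5, 0), (4.333, 2), (0, 8.5)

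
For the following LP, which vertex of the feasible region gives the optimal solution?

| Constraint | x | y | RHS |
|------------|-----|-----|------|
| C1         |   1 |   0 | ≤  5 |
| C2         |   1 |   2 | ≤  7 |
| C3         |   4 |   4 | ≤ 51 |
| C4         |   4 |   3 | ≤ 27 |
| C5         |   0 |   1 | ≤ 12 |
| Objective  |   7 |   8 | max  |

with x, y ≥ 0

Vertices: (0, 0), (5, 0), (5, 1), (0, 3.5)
Evaluating z = 7x + 8y at each vertex:
  (0, 0): z = 0
  (5, 0): z = 35
  (5, 1): z = 43
  (0, 3.5): z = 28

The largest value is z = 43, attained at (5, 1).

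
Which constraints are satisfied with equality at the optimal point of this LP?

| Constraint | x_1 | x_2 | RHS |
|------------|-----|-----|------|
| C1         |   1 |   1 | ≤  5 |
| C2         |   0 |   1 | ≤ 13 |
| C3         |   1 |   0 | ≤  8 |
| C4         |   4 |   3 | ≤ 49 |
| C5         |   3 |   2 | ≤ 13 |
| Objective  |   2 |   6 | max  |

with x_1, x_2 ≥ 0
Optimal: x_1 = 0, x_2 = 5
Binding: C1, x_1 ≥ 0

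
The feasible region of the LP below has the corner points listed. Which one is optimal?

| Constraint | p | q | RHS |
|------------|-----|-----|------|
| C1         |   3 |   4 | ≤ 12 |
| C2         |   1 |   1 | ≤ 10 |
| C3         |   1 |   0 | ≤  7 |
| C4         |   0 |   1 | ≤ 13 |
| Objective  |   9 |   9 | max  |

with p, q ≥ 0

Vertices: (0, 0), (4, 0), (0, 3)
Evaluating z = 9p + 9q at each vertex:
  (0, 0): z = 0
  (4, 0): z = 36
  (0, 3): z = 27

The largest value is z = 36, attained at (4, 0).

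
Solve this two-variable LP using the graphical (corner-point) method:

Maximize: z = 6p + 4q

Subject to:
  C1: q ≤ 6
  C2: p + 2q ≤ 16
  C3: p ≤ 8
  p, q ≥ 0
Each vertex is the intersection of two constraint boundaries that also satisfies all remaining constraints:
  p = 0 and q = 0 → (0, 0)
  p = 8 and q = 0 → (8, 0)
  p + 2q = 16 and p = 8 → (8, 4)
  q = 6 and p + 2q = 16 → (4, 6)
  q = 6 and p = 0 → (0, 6)

Evaluating z = 6p + 4q at each vertex:
  (0, 0): z = 0
  (8, 0): z = 48
  (8, 4): z = 64
  (4, 6): z = 48
  (0, 6): z = 24

The maximum is at (8, 4) with z = 64.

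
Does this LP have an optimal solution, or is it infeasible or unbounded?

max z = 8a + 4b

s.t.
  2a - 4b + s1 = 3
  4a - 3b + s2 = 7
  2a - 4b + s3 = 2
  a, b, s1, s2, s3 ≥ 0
Feasible point: (0, 0) satisfies every constraint, so the LP is feasible.
Direction d = (0, 1): for each constraint row a, a·d ≤ 0 —
  (2)(0) + (-4)(1) = -4 ≤ 0
  (4)(0) + (-3)(1) = -3 ≤ 0
  (2)(0) + (-4)(1) = -4 ≤ 0
and d ≥ 0, so (0, 0) + t·d stays feasible for every t ≥ 0. Along this ray z = 8a + 4b changes by 4 per unit t, so z → +∞.

Unbounded: there is a feasible ray along which z → +∞.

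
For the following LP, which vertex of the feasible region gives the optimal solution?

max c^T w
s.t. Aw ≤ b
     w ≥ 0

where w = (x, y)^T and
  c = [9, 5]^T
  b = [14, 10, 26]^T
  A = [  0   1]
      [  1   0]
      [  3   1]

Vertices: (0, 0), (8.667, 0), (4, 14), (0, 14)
(4, 14) with z = 106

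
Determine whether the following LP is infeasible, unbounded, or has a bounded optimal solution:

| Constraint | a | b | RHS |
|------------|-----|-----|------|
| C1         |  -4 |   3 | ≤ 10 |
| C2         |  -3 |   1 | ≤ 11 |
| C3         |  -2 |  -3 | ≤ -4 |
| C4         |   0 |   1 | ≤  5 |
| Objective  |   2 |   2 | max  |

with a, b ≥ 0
Feasible point: (0, 2) satisfies every constraint, so the LP is feasible.
Direction d = (1, 0): for each constraint row a, a·d ≤ 0 —
  (-4)(1) + (3)(0) = -4 ≤ 0
  (-3)(1) + (1)(0) = -3 ≤ 0
  (-2)(1) + (-3)(0) = -2 ≤ 0
  (0)(1) + (1)(0) = 0 ≤ 0
and d ≥ 0, so (0, 2) + t·d stays feasible for every t ≥ 0. Along this ray z = 2a + 2b changes by 2 per unit t, so z → +∞.

The LP is unbounded; z can be made arbitrarily large.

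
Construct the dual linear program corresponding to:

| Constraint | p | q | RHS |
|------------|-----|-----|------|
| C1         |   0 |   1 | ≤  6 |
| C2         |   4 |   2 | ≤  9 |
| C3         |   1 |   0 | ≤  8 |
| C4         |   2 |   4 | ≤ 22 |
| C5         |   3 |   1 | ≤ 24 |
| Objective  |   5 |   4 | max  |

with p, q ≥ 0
Minimize: z = 6y1 + 9y2 + 8y3 + 22y4 + 24y5

Subject to:
  C1: -4y2 - y3 - 2y4 - 3y5 ≤ -5
  C2: -y1 - 2y2 - 4y4 - y5 ≤ -4
  y1, y2, y3, y4, y5 ≥ 0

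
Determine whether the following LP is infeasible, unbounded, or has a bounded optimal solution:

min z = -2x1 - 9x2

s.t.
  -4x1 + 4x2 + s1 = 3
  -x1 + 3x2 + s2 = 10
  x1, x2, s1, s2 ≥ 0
Feasible point: (0, 0) satisfies every constraint, so the LP is feasible.
Direction d = (1, 0): for each constraint row a, a·d ≤ 0 —
  (-4)(1) + (4)(0) = -4 ≤ 0
  (-1)(1) + (3)(0) = -1 ≤ 0
and d ≥ 0, so (0, 0) + t·d stays feasible for every t ≥ 0. Along this ray z = -2x1 - 9x2 changes by -2 per unit t, so z → −∞.

Unbounded: there is a feasible ray along which z → −∞.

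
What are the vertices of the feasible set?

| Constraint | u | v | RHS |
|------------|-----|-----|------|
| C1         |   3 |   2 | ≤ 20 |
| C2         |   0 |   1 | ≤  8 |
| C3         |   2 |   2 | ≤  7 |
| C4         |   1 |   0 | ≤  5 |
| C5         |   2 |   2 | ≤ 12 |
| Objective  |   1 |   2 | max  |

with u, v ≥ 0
Each vertex is the intersection of two constraint boundaries that also satisfies all remaining constraints:
  u = 0 and v = 0 → (0, 0)
  2u + 2v = 7 and v = 0 → (3.5, 0)
  2u + 2v = 7 and u = 0 → (0, 3.5)

Vertices: (0, 0), (3.5, 0), (0, 3.5)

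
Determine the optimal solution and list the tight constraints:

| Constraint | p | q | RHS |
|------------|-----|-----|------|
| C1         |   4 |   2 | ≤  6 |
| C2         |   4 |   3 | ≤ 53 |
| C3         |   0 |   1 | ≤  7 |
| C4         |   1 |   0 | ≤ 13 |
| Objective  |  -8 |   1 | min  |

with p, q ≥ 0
Optimal: p = 1.5, q = 0
Binding: C1, q ≥ 0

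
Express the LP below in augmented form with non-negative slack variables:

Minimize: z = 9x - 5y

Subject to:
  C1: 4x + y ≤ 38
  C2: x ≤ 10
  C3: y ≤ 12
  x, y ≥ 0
min z = 9x - 5y

s.t.
  4x + y + s1 = 38
  x + s2 = 10
  y + s3 = 12
  x, y, s1, s2, s3 ≥ 0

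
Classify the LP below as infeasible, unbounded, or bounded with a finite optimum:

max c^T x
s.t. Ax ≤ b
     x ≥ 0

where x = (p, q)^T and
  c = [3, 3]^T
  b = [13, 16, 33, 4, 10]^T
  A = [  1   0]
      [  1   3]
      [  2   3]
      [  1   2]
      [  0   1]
The point (4, 0) satisfies every constraint, so the LP is feasible; the constraints give p ≤ 13 and q ≤ 10, which with p, q ≥ 0 keep the feasible region inside a bounded box. A feasible, bounded LP attains a finite optimum at a vertex.

Feasible with finite optimum z* = 12 at (4, 0).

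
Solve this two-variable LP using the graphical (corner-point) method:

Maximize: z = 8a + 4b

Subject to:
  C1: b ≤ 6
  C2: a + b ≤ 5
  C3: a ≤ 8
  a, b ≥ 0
Each vertex is the intersection of two constraint boundaries that also satisfies all remaining constraints:
  a = 0 and b = 0 → (0, 0)
  a + b = 5 and b = 0 → (5, 0)
  a + b = 5 and a = 0 → (0, 5)

Evaluating z = 8a + 4b at each vertex:
  (0, 0): z = 0
  (5, 0): z = 40
  (0, 5): z = 20

The maximum is at (5, 0) with z = 40.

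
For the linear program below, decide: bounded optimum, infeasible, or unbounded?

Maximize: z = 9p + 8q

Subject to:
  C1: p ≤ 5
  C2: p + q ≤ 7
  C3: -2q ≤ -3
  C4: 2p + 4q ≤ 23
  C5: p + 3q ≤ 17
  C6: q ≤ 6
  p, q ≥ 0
The point (5, 2) satisfies every constraint, so the LP is feasible; the constraints give p ≤ 5 and q ≤ 6, which with p, q ≥ 0 keep the feasible region inside a bounded box. A feasible, bounded LP attains a finite optimum at a vertex.

Evaluating z = 9p + 8q at each vertex:
  (0, 1.5): z = 12
  (5, 1.5): z = 57
  (5, 2): z = 61
  (2.5, 4.5): z = 58.5
  (0.5, 5.5): z = 48.5
  (0, 5.667): z = 45.33

The LP has an optimal solution: (5, 2) with z = 61.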